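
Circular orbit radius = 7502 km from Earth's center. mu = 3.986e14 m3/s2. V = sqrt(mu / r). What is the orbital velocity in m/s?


V = sqrt(3.986e14 / 7502000) = 7289 m/s

7289 m/s


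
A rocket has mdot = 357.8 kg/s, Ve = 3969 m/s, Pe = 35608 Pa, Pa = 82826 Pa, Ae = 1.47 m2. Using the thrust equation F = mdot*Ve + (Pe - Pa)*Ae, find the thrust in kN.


F = 357.8 * 3969 + (35608 - 82826) * 1.47 = 1.3507e+06 N = 1350.7 kN

1350.7 kN


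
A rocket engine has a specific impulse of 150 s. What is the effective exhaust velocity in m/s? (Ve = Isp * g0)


Ve = Isp * g0 = 150 * 9.81 = 1471.5 m/s

1471.5 m/s


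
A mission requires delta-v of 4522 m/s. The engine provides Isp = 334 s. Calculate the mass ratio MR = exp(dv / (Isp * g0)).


Ve = 334 * 9.81 = 3276.54 m/s
MR = exp(4522 / 3276.54) = 3.975

3.975


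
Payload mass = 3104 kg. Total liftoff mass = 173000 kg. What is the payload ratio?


PR = 3104 / 173000 = 0.0179

0.0179


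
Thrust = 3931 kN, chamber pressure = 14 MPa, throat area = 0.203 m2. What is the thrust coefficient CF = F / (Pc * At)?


CF = 3931000 / (14e6 * 0.203) = 1.38

1.38


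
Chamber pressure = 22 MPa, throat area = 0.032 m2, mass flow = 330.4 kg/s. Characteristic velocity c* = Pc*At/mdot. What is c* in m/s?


c* = 22e6 * 0.032 / 330.4 = 2131 m/s

2131 m/s


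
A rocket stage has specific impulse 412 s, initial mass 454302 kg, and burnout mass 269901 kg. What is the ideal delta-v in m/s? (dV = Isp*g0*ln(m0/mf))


Ve = 412 * 9.81 = 4041.72 m/s
dV = 4041.72 * ln(454302/269901) = 2105 m/s

2105 m/s


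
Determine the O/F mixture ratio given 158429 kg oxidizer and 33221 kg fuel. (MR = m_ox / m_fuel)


MR = 158429 / 33221 = 4.77

4.77


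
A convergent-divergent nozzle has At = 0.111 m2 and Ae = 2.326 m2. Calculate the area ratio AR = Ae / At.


AR = 2.326 / 0.111 = 21.0

21.0


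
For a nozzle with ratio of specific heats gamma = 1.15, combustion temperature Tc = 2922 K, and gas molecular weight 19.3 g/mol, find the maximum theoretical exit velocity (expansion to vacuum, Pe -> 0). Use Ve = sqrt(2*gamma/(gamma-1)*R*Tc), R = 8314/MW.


R = 8314 / 19.3 = 430.78 J/(kg.K)
Ve = sqrt(2 * 1.15 / (1.15 - 1) * 430.78 * 2922) = 4393 m/s

4393 m/s


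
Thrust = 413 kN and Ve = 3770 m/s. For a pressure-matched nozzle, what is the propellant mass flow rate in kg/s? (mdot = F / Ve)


mdot = F / Ve = 413000 / 3770 = 109.5 kg/s

109.5 kg/s


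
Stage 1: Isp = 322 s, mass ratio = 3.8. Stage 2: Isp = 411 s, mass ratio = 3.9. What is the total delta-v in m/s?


dV1 = 322 * 9.81 * ln(3.8) = 4217.0 m/s
dV2 = 411 * 9.81 * ln(3.9) = 5487.3 m/s
Total dV = 4217.0 + 5487.3 = 9704.3 m/s ~ 9704 m/s

9704 m/s


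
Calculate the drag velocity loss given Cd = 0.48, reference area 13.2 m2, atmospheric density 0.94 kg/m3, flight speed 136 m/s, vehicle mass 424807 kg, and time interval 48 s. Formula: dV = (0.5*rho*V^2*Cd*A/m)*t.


D = 0.5 * 0.94 * 136^2 * 0.48 * 13.2 = 55079.61 N
a = 55079.61 / 424807 = 0.1297 m/s2
dV = 0.1297 * 48 = 6.2 m/s

6.2 m/s


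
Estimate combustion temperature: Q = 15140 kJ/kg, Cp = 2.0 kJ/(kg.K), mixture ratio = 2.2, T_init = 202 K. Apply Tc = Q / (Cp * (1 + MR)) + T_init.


Tc = 15140 / (2.0 * (1 + 2.2)) + 202 = 2568 K

2568 K


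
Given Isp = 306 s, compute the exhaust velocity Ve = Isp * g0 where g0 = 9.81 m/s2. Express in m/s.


Ve = Isp * g0 = 306 * 9.81 = 3001.9 m/s

3001.9 m/s


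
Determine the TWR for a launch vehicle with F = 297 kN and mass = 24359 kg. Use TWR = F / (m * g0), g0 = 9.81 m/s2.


TWR = 297000 / (24359 * 9.81) = 1.24

1.24


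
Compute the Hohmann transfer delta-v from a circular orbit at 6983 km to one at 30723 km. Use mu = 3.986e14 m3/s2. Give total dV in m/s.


V1 = sqrt(mu/r1) = 7555.23 m/s
dV1 = V1*(sqrt(2*r2/(r1+r2)) - 1) = 2089.48 m/s
V2 = sqrt(mu/r2) = 3601.94 m/s
dV2 = V2*(1 - sqrt(2*r1/(r1+r2))) = 1409.81 m/s
Total dV = 3499 m/s

3499 m/s


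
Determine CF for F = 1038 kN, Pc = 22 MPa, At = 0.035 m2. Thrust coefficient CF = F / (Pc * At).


CF = 1038000 / (22e6 * 0.035) = 1.35

1.35


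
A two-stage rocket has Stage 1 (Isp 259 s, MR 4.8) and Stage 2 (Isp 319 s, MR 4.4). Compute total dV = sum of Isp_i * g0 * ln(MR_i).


dV1 = 259 * 9.81 * ln(4.8) = 3985.5 m/s
dV2 = 319 * 9.81 * ln(4.4) = 4636.5 m/s
Total dV = 3985.5 + 4636.5 = 8622.0 m/s ~ 8622 m/s

8622 m/s


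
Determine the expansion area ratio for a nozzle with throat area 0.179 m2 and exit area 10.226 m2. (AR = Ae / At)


AR = 10.226 / 0.179 = 57.1

57.1


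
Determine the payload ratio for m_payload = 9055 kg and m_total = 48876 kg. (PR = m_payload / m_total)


PR = 9055 / 48876 = 0.1853

0.1853


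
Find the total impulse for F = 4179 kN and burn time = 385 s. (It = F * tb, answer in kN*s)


It = 4179 * 385 = 1608915 kN*s

1608915 kN*s


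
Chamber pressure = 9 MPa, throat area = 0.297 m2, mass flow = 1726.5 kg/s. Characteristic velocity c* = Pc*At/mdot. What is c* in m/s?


c* = 9e6 * 0.297 / 1726.5 = 1548 m/s

1548 m/s


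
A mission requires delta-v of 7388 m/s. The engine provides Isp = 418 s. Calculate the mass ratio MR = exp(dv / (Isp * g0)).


Ve = 418 * 9.81 = 4100.58 m/s
MR = exp(7388 / 4100.58) = 6.06

6.06


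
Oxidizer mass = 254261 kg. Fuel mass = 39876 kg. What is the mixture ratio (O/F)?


MR = 254261 / 39876 = 6.38

6.38


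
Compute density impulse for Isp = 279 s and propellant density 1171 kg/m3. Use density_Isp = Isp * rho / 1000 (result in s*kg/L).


rho*Isp = 279 * 1171 / 1000 = 327 s*kg/L

327 s*kg/L


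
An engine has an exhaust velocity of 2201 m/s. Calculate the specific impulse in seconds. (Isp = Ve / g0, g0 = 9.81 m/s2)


Isp = Ve / g0 = 2201 / 9.81 = 224.4 s

224.4 s


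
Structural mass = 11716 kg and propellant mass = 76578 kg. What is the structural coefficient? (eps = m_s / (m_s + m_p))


eps = 11716 / (11716 + 76578) = 0.1327

0.1327


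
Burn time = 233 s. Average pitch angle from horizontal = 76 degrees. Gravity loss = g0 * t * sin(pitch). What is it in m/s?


GL = 9.81 * 233 * sin(76 deg) = 2218 m/s

2218 m/s


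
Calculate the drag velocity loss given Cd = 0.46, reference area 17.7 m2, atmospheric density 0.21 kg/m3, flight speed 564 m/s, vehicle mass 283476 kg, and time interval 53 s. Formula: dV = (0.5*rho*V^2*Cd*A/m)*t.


D = 0.5 * 0.21 * 564^2 * 0.46 * 17.7 = 271943.45 N
a = 271943.45 / 283476 = 0.9593 m/s2
dV = 0.9593 * 53 = 50.8 m/s

50.8 m/s


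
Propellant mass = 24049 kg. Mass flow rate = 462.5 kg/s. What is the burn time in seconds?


tb = 24049 / 462.5 = 52.0 s

52.0 s


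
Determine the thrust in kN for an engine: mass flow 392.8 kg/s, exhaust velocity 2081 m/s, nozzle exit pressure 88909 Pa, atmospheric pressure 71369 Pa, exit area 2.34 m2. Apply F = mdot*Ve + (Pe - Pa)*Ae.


F = 392.8 * 2081 + (88909 - 71369) * 2.34 = 858460.0 N = 858.5 kN

858.5 kN


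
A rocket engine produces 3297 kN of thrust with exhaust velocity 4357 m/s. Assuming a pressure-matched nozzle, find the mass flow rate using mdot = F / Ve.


mdot = F / Ve = 3297000 / 4357 = 756.7 kg/s

756.7 kg/s


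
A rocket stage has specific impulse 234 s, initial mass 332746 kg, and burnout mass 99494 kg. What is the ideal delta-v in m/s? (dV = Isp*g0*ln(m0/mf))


Ve = 234 * 9.81 = 2295.54 m/s
dV = 2295.54 * ln(332746/99494) = 2771 m/s

2771 m/s


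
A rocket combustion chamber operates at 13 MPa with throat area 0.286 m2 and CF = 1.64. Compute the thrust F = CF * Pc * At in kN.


F = 1.64 * 13e6 * 0.286 = 6.0975e+06 N = 6097.5 kN

6097.5 kN


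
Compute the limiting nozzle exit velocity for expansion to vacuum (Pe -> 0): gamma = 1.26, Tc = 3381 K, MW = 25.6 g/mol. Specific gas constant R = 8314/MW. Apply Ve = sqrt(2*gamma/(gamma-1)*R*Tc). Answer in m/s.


R = 8314 / 25.6 = 324.77 J/(kg.K)
Ve = sqrt(2 * 1.26 / (1.26 - 1) * 324.77 * 3381) = 3262 m/s

3262 m/s


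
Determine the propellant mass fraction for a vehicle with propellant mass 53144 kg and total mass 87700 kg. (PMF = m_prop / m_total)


PMF = 53144 / 87700 = 0.606

0.606


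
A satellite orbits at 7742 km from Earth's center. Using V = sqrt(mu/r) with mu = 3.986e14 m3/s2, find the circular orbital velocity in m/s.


V = sqrt(3.986e14 / 7742000) = 7175 m/s

7175 m/s


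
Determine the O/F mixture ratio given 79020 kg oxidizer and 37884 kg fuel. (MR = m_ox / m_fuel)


MR = 79020 / 37884 = 2.09

2.09


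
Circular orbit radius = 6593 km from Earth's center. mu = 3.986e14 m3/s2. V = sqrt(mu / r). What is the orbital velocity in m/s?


V = sqrt(3.986e14 / 6593000) = 7775 m/s

7775 m/s


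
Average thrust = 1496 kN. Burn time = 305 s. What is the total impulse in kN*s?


It = 1496 * 305 = 456280 kN*s

456280 kN*s


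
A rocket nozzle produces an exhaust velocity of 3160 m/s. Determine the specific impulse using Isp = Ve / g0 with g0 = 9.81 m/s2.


Isp = Ve / g0 = 3160 / 9.81 = 322.1 s

322.1 s


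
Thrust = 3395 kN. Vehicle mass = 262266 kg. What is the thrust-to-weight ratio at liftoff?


TWR = 3395000 / (262266 * 9.81) = 1.32

1.32


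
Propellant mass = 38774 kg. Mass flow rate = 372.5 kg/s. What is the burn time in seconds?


tb = 38774 / 372.5 = 104.1 s

104.1 s


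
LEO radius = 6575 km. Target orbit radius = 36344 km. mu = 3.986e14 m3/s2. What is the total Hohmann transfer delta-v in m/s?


V1 = sqrt(mu/r1) = 7786.11 m/s
dV1 = V1*(sqrt(2*r2/(r1+r2)) - 1) = 2346.64 m/s
V2 = sqrt(mu/r2) = 3311.71 m/s
dV2 = V2*(1 - sqrt(2*r1/(r1+r2))) = 1478.59 m/s
Total dV = 3825 m/s

3825 m/s


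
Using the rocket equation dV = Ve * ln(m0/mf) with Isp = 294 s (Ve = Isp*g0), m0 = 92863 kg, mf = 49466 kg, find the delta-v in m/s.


Ve = 294 * 9.81 = 2884.14 m/s
dV = 2884.14 * ln(92863/49466) = 1817 m/s

1817 m/s


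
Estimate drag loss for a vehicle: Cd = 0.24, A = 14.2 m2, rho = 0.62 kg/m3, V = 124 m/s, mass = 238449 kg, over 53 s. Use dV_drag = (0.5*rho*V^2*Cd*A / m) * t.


D = 0.5 * 0.62 * 124^2 * 0.24 * 14.2 = 16244.44 N
a = 16244.44 / 238449 = 0.0681 m/s2
dV = 0.0681 * 53 = 3.6 m/s

3.6 m/s


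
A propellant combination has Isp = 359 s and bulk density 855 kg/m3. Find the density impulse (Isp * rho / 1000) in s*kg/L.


rho*Isp = 359 * 855 / 1000 = 307 s*kg/L

307 s*kg/L


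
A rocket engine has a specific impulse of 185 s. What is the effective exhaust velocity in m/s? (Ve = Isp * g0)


Ve = Isp * g0 = 185 * 9.81 = 1814.9 m/s

1814.9 m/s


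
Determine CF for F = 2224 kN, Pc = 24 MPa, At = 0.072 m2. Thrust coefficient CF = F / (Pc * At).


CF = 2224000 / (24e6 * 0.072) = 1.29

1.29


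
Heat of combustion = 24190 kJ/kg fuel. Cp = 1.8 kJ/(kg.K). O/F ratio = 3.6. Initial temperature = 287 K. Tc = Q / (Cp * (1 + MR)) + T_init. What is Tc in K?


Tc = 24190 / (1.8 * (1 + 3.6)) + 287 = 3208 K

3208 K


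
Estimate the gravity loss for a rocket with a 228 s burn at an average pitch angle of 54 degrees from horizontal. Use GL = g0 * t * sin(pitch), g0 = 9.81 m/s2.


GL = 9.81 * 228 * sin(54 deg) = 1810 m/s

1810 m/s


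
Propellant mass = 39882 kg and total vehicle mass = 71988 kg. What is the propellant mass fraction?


PMF = 39882 / 71988 = 0.554

0.554


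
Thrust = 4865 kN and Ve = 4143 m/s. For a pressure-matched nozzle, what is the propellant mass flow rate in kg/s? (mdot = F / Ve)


mdot = F / Ve = 4865000 / 4143 = 1174.3 kg/s

1174.3 kg/s


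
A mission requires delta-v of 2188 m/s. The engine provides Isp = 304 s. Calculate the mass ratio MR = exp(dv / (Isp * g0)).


Ve = 304 * 9.81 = 2982.24 m/s
MR = exp(2188 / 2982.24) = 2.083

2.083


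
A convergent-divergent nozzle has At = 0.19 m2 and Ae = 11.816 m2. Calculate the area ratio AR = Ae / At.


AR = 11.816 / 0.19 = 62.2

62.2


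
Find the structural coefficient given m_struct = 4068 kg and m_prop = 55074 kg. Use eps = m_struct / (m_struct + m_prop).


eps = 4068 / (4068 + 55074) = 0.0688

0.0688


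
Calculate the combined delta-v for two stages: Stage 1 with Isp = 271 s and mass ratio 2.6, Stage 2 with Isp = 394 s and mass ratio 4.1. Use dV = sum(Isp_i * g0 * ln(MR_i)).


dV1 = 271 * 9.81 * ln(2.6) = 2540.2 m/s
dV2 = 394 * 9.81 * ln(4.1) = 5453.7 m/s
Total dV = 2540.2 + 5453.7 = 7993.9 m/s ~ 7994 m/s

7994 m/s


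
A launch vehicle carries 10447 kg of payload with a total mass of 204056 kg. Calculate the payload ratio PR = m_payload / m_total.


PR = 10447 / 204056 = 0.0512

0.0512


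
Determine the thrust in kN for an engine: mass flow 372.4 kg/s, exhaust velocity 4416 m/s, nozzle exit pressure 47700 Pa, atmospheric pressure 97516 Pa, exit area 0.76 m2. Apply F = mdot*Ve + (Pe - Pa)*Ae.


F = 372.4 * 4416 + (47700 - 97516) * 0.76 = 1.6067e+06 N = 1606.7 kN

1606.7 kN


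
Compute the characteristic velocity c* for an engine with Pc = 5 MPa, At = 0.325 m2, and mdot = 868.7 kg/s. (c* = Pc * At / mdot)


c* = 5e6 * 0.325 / 868.7 = 1871 m/s

1871 m/s


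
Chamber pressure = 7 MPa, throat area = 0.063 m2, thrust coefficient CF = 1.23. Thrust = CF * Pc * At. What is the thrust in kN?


F = 1.23 * 7e6 * 0.063 = 542430.0 N = 542.4 kN

542.4 kN


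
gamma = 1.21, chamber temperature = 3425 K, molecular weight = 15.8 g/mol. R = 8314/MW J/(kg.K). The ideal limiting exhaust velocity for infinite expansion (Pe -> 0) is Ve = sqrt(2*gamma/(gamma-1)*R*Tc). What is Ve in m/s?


R = 8314 / 15.8 = 526.2 J/(kg.K)
Ve = sqrt(2 * 1.21 / (1.21 - 1) * 526.2 * 3425) = 4557 m/s

4557 m/s


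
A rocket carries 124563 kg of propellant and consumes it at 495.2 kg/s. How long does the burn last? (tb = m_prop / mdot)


tb = 124563 / 495.2 = 251.5 s

251.5 s


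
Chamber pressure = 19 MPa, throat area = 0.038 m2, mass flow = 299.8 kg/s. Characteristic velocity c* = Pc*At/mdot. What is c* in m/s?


c* = 19e6 * 0.038 / 299.8 = 2408 m/s

2408 m/s


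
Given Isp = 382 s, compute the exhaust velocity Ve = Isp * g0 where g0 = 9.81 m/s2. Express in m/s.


Ve = Isp * g0 = 382 * 9.81 = 3747.4 m/s

3747.4 m/s


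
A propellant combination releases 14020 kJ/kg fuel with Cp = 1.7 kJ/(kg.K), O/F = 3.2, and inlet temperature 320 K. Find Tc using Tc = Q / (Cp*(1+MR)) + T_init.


Tc = 14020 / (1.7 * (1 + 3.2)) + 320 = 2284 K

2284 K


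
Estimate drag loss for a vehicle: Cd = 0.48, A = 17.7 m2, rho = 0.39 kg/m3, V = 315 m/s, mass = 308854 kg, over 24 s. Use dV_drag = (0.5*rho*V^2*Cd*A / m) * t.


D = 0.5 * 0.39 * 315^2 * 0.48 * 17.7 = 164388.04 N
a = 164388.04 / 308854 = 0.5323 m/s2
dV = 0.5323 * 24 = 12.8 m/s

12.8 m/s


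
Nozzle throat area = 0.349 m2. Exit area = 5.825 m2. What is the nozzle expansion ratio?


AR = 5.825 / 0.349 = 16.7

16.7


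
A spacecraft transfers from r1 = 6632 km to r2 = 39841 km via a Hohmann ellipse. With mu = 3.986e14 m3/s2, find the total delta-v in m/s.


V1 = sqrt(mu/r1) = 7752.58 m/s
dV1 = V1*(sqrt(2*r2/(r1+r2)) - 1) = 2398.82 m/s
V2 = sqrt(mu/r2) = 3163.03 m/s
dV2 = V2*(1 - sqrt(2*r1/(r1+r2))) = 1473.21 m/s
Total dV = 3872 m/s

3872 m/s


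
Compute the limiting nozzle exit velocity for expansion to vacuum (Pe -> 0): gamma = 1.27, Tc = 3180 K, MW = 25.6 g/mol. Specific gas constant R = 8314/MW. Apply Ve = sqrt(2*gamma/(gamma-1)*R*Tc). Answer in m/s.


R = 8314 / 25.6 = 324.77 J/(kg.K)
Ve = sqrt(2 * 1.27 / (1.27 - 1) * 324.77 * 3180) = 3117 m/s

3117 m/s


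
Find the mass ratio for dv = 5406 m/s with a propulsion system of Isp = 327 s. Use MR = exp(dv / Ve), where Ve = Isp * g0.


Ve = 327 * 9.81 = 3207.87 m/s
MR = exp(5406 / 3207.87) = 5.394

5.394


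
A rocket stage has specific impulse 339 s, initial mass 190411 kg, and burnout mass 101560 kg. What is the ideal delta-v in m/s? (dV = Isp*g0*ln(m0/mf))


Ve = 339 * 9.81 = 3325.59 m/s
dV = 3325.59 * ln(190411/101560) = 2090 m/s

2090 m/s


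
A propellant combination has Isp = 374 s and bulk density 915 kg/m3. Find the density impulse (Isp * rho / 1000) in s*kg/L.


rho*Isp = 374 * 915 / 1000 = 342 s*kg/L

342 s*kg/L


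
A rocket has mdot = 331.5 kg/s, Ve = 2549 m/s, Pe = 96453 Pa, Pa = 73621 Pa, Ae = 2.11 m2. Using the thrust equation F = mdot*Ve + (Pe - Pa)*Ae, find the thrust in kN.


F = 331.5 * 2549 + (96453 - 73621) * 2.11 = 893169.0 N = 893.2 kN

893.2 kN


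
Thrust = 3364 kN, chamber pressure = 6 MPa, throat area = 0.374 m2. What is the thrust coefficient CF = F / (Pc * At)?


CF = 3364000 / (6e6 * 0.374) = 1.5

1.5


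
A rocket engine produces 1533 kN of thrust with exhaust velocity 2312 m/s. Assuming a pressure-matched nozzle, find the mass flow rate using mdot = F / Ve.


mdot = F / Ve = 1533000 / 2312 = 663.1 kg/s

663.1 kg/s


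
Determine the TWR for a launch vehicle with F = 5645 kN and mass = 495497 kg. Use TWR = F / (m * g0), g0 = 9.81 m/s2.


TWR = 5645000 / (495497 * 9.81) = 1.16

1.16


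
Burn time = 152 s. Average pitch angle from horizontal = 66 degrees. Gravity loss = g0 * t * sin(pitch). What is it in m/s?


GL = 9.81 * 152 * sin(66 deg) = 1362 m/s

1362 m/s


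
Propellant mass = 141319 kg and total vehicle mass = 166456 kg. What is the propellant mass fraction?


PMF = 141319 / 166456 = 0.849

0.849


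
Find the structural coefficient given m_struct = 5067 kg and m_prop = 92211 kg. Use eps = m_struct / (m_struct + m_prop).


eps = 5067 / (5067 + 92211) = 0.0521

0.0521


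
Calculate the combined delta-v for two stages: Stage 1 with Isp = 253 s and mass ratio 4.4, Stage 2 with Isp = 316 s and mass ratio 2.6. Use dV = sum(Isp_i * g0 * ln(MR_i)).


dV1 = 253 * 9.81 * ln(4.4) = 3677.2 m/s
dV2 = 316 * 9.81 * ln(2.6) = 2962.0 m/s
Total dV = 3677.2 + 2962.0 = 6639.2 m/s ~ 6639 m/s

6639 m/s


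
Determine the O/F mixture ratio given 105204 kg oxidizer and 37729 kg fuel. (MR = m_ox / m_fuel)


MR = 105204 / 37729 = 2.79

2.79


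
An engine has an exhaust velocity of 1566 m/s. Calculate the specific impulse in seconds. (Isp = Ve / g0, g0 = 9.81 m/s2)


Isp = Ve / g0 = 1566 / 9.81 = 159.6 s

159.6 s


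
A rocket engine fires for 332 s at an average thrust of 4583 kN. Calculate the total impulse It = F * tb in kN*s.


It = 4583 * 332 = 1521556 kN*s

1521556 kN*s


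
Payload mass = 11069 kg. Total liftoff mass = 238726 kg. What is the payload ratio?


PR = 11069 / 238726 = 0.0464

0.0464


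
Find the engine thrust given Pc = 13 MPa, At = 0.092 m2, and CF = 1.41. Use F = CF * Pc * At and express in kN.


F = 1.41 * 13e6 * 0.092 = 1.6864e+06 N = 1686.4 kN

1686.4 kN


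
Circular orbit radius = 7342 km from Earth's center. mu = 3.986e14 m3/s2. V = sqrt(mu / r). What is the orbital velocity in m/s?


V = sqrt(3.986e14 / 7342000) = 7368 m/s

7368 m/s


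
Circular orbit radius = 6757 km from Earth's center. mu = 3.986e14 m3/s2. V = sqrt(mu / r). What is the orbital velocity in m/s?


V = sqrt(3.986e14 / 6757000) = 7681 m/s

7681 m/s


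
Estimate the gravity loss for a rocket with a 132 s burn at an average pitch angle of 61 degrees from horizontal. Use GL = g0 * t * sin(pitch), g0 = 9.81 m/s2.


GL = 9.81 * 132 * sin(61 deg) = 1133 m/s

1133 m/s


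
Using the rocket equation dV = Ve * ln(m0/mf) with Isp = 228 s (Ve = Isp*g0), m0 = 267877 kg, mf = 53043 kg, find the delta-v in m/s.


Ve = 228 * 9.81 = 2236.68 m/s
dV = 2236.68 * ln(267877/53043) = 3622 m/s

3622 m/s


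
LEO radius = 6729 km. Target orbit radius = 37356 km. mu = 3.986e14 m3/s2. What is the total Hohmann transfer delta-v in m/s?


V1 = sqrt(mu/r1) = 7696.5 m/s
dV1 = V1*(sqrt(2*r2/(r1+r2)) - 1) = 2322.93 m/s
V2 = sqrt(mu/r2) = 3266.54 m/s
dV2 = V2*(1 - sqrt(2*r1/(r1+r2))) = 1461.73 m/s
Total dV = 3785 m/s

3785 m/s


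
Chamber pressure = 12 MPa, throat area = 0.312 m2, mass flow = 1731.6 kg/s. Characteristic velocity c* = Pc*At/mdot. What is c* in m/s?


c* = 12e6 * 0.312 / 1731.6 = 2162 m/s

2162 m/s


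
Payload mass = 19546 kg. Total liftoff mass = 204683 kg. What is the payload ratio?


PR = 19546 / 204683 = 0.0955

0.0955


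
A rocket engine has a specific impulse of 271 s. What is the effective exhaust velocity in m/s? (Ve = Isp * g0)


Ve = Isp * g0 = 271 * 9.81 = 2658.5 m/s

2658.5 m/s


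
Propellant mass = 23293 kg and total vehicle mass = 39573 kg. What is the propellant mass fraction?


PMF = 23293 / 39573 = 0.589

0.589


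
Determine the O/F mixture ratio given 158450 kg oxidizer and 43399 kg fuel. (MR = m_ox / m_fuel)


MR = 158450 / 43399 = 3.65

3.65


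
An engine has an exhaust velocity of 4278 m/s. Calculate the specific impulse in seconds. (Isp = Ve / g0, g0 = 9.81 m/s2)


Isp = Ve / g0 = 4278 / 9.81 = 436.1 s

436.1 s


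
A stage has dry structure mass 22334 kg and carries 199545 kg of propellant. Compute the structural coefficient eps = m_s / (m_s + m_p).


eps = 22334 / (22334 + 199545) = 0.1007

0.1007


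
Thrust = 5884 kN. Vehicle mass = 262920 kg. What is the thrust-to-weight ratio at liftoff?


TWR = 5884000 / (262920 * 9.81) = 2.28

2.28


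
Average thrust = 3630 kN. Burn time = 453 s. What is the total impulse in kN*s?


It = 3630 * 453 = 1644390 kN*s

1644390 kN*s


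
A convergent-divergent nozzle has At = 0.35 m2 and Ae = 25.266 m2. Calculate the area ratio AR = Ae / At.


AR = 25.266 / 0.35 = 72.2

72.2


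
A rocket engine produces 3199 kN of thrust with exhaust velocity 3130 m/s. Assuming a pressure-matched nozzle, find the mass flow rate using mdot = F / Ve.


mdot = F / Ve = 3199000 / 3130 = 1022.0 kg/s

1022.0 kg/s


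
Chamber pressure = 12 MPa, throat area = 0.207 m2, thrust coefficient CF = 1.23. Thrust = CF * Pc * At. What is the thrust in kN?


F = 1.23 * 12e6 * 0.207 = 3.0553e+06 N = 3055.3 kN

3055.3 kN


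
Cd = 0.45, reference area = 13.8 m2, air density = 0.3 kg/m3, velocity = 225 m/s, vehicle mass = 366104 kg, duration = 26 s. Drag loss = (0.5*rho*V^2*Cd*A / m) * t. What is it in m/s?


D = 0.5 * 0.3 * 225^2 * 0.45 * 13.8 = 47157.19 N
a = 47157.19 / 366104 = 0.1288 m/s2
dV = 0.1288 * 26 = 3.3 m/s

3.3 m/s


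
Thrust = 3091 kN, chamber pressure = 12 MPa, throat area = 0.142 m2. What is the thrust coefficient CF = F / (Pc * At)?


CF = 3091000 / (12e6 * 0.142) = 1.81

1.81


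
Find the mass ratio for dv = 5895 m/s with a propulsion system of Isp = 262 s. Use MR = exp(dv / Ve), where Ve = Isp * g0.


Ve = 262 * 9.81 = 2570.22 m/s
MR = exp(5895 / 2570.22) = 9.91

9.91


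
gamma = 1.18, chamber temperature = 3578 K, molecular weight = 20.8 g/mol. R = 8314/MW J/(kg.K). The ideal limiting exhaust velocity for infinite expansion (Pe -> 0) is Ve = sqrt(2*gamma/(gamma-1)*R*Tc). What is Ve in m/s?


R = 8314 / 20.8 = 399.71 J/(kg.K)
Ve = sqrt(2 * 1.18 / (1.18 - 1) * 399.71 * 3578) = 4330 m/s

4330 m/s


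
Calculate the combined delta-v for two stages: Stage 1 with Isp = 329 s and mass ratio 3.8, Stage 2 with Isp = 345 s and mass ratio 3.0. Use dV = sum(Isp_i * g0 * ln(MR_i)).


dV1 = 329 * 9.81 * ln(3.8) = 4308.7 m/s
dV2 = 345 * 9.81 * ln(3.0) = 3718.2 m/s
Total dV = 4308.7 + 3718.2 = 8026.9 m/s ~ 8027 m/s

8027 m/s


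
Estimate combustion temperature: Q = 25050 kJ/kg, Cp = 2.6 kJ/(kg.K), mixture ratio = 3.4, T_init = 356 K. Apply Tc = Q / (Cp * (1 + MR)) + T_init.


Tc = 25050 / (2.6 * (1 + 3.4)) + 356 = 2546 K

2546 K


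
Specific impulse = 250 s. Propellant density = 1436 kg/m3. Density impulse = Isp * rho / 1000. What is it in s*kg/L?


rho*Isp = 250 * 1436 / 1000 = 359 s*kg/L

359 s*kg/L


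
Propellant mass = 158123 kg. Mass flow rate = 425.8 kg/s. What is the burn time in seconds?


tb = 158123 / 425.8 = 371.4 s

371.4 s


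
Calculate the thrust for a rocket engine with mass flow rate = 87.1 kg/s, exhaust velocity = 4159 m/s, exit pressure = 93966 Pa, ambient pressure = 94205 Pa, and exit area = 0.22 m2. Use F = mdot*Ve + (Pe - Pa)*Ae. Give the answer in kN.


F = 87.1 * 4159 + (93966 - 94205) * 0.22 = 362196.0 N = 362.2 kN

362.2 kN


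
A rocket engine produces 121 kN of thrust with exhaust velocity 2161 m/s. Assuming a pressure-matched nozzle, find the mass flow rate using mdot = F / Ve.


mdot = F / Ve = 121000 / 2161 = 56.0 kg/s

56.0 kg/s


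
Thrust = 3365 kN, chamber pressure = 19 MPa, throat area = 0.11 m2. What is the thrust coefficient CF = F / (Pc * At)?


CF = 3365000 / (19e6 * 0.11) = 1.61

1.61


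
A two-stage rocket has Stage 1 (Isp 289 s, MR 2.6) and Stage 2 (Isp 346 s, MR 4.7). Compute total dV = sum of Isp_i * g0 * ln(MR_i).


dV1 = 289 * 9.81 * ln(2.6) = 2709.0 m/s
dV2 = 346 * 9.81 * ln(4.7) = 5252.8 m/s
Total dV = 2709.0 + 5252.8 = 7961.8 m/s ~ 7962 m/s

7962 m/s


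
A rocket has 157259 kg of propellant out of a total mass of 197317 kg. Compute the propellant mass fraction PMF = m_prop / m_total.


PMF = 157259 / 197317 = 0.797

0.797


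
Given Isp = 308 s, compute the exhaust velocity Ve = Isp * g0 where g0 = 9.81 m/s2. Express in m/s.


Ve = Isp * g0 = 308 * 9.81 = 3021.5 m/s

3021.5 m/s


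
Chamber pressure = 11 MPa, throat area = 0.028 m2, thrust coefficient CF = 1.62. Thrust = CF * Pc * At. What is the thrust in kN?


F = 1.62 * 11e6 * 0.028 = 498960.0 N = 499.0 kN

499.0 kN


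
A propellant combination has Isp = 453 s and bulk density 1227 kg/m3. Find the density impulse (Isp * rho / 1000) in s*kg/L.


rho*Isp = 453 * 1227 / 1000 = 556 s*kg/L

556 s*kg/L


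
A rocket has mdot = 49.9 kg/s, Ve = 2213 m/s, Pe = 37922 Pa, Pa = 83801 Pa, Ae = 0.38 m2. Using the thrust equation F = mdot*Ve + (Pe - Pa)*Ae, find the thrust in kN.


F = 49.9 * 2213 + (37922 - 83801) * 0.38 = 92995.0 N = 93.0 kN

93.0 kN


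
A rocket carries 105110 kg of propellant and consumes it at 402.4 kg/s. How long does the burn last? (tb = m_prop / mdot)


tb = 105110 / 402.4 = 261.2 s

261.2 s


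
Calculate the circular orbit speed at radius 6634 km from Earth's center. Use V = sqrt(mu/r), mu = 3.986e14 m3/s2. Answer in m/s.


V = sqrt(3.986e14 / 6634000) = 7751 m/s

7751 m/s


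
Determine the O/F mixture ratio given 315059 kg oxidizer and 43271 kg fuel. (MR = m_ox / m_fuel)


MR = 315059 / 43271 = 7.28

7.28


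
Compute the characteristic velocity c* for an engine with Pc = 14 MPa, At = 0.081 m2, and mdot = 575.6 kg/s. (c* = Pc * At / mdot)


c* = 14e6 * 0.081 / 575.6 = 1970 m/s

1970 m/s


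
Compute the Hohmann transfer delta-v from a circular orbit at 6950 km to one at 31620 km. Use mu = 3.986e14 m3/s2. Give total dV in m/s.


V1 = sqrt(mu/r1) = 7573.14 m/s
dV1 = V1*(sqrt(2*r2/(r1+r2)) - 1) = 2124.08 m/s
V2 = sqrt(mu/r2) = 3550.49 m/s
dV2 = V2*(1 - sqrt(2*r1/(r1+r2))) = 1419.06 m/s
Total dV = 3543 m/s

3543 m/s


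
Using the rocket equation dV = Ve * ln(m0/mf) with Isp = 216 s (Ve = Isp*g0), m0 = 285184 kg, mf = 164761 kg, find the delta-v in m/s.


Ve = 216 * 9.81 = 2118.96 m/s
dV = 2118.96 * ln(285184/164761) = 1163 m/s

1163 m/s


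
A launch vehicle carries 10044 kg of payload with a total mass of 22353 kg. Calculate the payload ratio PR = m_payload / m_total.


PR = 10044 / 22353 = 0.4493

0.4493


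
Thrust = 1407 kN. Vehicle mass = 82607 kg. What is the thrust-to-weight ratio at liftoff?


TWR = 1407000 / (82607 * 9.81) = 1.74

1.74


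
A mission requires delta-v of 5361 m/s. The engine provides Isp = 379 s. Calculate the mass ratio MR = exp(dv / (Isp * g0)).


Ve = 379 * 9.81 = 3717.99 m/s
MR = exp(5361 / 3717.99) = 4.229

4.229


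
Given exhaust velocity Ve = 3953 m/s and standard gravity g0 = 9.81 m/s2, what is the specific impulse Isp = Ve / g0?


Isp = Ve / g0 = 3953 / 9.81 = 403.0 s

403.0 s


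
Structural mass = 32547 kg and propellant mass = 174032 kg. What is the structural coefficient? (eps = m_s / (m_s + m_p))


eps = 32547 / (32547 + 174032) = 0.1576

0.1576


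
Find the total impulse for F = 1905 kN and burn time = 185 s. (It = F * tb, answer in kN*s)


It = 1905 * 185 = 352425 kN*s

352425 kN*s


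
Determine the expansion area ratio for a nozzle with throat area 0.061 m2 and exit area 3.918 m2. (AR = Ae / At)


AR = 3.918 / 0.061 = 64.2

64.2


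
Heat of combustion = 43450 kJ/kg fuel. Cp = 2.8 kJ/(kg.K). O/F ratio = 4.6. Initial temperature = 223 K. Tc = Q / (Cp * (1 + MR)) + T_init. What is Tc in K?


Tc = 43450 / (2.8 * (1 + 4.6)) + 223 = 2994 K

2994 K


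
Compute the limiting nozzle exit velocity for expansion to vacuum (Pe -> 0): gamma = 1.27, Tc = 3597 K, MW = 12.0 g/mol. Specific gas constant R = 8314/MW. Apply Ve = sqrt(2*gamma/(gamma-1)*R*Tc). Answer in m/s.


R = 8314 / 12.0 = 692.83 J/(kg.K)
Ve = sqrt(2 * 1.27 / (1.27 - 1) * 692.83 * 3597) = 4842 m/s

4842 m/s


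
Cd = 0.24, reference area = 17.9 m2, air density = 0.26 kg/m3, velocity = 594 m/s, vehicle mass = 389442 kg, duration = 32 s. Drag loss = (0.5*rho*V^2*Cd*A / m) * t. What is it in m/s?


D = 0.5 * 0.26 * 594^2 * 0.24 * 17.9 = 197051.85 N
a = 197051.85 / 389442 = 0.506 m/s2
dV = 0.506 * 32 = 16.2 m/s

16.2 m/s


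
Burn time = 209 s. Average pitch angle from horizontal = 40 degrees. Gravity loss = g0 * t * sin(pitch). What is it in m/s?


GL = 9.81 * 209 * sin(40 deg) = 1318 m/s

1318 m/s


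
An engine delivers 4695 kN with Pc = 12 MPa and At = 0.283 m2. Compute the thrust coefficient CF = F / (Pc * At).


CF = 4695000 / (12e6 * 0.283) = 1.38

1.38


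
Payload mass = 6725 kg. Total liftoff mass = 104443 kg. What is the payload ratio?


PR = 6725 / 104443 = 0.0644

0.0644


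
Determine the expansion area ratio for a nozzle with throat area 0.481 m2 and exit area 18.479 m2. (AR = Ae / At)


AR = 18.479 / 0.481 = 38.4

38.4


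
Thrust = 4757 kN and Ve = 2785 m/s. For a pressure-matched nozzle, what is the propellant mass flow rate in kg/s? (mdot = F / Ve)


mdot = F / Ve = 4757000 / 2785 = 1708.1 kg/s

1708.1 kg/s


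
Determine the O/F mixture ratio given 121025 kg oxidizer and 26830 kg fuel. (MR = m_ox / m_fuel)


MR = 121025 / 26830 = 4.51

4.51


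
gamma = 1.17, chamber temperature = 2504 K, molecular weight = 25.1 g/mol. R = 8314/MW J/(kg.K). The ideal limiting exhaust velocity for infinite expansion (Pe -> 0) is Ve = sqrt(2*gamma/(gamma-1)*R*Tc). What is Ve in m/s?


R = 8314 / 25.1 = 331.24 J/(kg.K)
Ve = sqrt(2 * 1.17 / (1.17 - 1) * 331.24 * 2504) = 3379 m/s

3379 m/s


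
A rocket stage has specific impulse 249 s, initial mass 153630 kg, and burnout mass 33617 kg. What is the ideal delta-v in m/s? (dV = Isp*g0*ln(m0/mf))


Ve = 249 * 9.81 = 2442.69 m/s
dV = 2442.69 * ln(153630/33617) = 3712 m/s

3712 m/s


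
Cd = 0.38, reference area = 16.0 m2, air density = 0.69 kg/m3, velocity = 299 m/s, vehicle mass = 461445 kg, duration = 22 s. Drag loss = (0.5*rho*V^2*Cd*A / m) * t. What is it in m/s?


D = 0.5 * 0.69 * 299^2 * 0.38 * 16.0 = 187527.54 N
a = 187527.54 / 461445 = 0.4064 m/s2
dV = 0.4064 * 22 = 8.9 m/s

8.9 m/s


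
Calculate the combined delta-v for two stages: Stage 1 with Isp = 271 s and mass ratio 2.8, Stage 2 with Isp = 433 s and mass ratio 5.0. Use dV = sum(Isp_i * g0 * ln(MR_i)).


dV1 = 271 * 9.81 * ln(2.8) = 2737.3 m/s
dV2 = 433 * 9.81 * ln(5.0) = 6836.5 m/s
Total dV = 2737.3 + 6836.5 = 9573.8 m/s ~ 9574 m/s

9574 m/s


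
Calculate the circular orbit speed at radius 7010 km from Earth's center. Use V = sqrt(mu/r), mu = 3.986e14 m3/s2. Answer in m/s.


V = sqrt(3.986e14 / 7010000) = 7541 m/s

7541 m/s


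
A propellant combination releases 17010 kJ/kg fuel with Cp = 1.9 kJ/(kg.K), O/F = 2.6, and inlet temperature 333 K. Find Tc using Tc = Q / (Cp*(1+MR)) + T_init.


Tc = 17010 / (1.9 * (1 + 2.6)) + 333 = 2820 K

2820 K


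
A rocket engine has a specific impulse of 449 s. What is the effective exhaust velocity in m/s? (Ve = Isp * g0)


Ve = Isp * g0 = 449 * 9.81 = 4404.7 m/s

4404.7 m/s


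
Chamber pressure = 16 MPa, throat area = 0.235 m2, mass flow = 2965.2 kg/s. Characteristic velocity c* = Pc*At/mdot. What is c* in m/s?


c* = 16e6 * 0.235 / 2965.2 = 1268 m/s

1268 m/s


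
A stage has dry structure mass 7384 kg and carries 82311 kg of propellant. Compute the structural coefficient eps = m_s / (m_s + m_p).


eps = 7384 / (7384 + 82311) = 0.0823

0.0823


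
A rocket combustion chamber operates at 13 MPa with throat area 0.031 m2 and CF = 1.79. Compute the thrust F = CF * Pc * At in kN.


F = 1.79 * 13e6 * 0.031 = 721370.0 N = 721.4 kN

721.4 kN


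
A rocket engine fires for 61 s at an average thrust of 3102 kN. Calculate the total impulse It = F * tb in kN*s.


It = 3102 * 61 = 189222 kN*s

189222 kN*s


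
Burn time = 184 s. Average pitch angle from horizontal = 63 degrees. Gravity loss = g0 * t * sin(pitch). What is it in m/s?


GL = 9.81 * 184 * sin(63 deg) = 1608 m/s

1608 m/s


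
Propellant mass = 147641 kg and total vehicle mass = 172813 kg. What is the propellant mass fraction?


PMF = 147641 / 172813 = 0.854

0.854


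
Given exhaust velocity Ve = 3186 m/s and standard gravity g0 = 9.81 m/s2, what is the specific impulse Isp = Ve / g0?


Isp = Ve / g0 = 3186 / 9.81 = 324.8 s

324.8 s


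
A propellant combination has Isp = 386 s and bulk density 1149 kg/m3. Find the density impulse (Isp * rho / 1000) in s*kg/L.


rho*Isp = 386 * 1149 / 1000 = 444 s*kg/L

444 s*kg/L


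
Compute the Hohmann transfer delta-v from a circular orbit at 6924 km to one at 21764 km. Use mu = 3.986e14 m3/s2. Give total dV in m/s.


V1 = sqrt(mu/r1) = 7587.35 m/s
dV1 = V1*(sqrt(2*r2/(r1+r2)) - 1) = 1758.62 m/s
V2 = sqrt(mu/r2) = 4279.56 m/s
dV2 = V2*(1 - sqrt(2*r1/(r1+r2))) = 1306.23 m/s
Total dV = 3065 m/s

3065 m/s


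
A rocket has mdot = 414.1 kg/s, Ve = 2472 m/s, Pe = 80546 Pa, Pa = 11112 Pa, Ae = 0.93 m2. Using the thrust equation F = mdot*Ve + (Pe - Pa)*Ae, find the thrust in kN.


F = 414.1 * 2472 + (80546 - 11112) * 0.93 = 1.0882e+06 N = 1088.2 kN

1088.2 kN


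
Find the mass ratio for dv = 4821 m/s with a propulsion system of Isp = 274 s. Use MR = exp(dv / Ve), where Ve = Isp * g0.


Ve = 274 * 9.81 = 2687.94 m/s
MR = exp(4821 / 2687.94) = 6.011

6.011


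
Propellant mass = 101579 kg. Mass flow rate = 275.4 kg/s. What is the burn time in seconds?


tb = 101579 / 275.4 = 368.8 s

368.8 s


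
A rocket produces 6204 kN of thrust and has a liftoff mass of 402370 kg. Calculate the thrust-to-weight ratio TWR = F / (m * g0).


TWR = 6204000 / (402370 * 9.81) = 1.57

1.57


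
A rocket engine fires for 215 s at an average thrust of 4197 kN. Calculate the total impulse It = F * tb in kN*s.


It = 4197 * 215 = 902355 kN*s

902355 kN*s


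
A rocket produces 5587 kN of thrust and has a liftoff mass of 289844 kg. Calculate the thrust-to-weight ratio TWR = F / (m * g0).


TWR = 5587000 / (289844 * 9.81) = 1.96

1.96


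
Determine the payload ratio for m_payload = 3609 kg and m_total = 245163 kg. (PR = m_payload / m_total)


PR = 3609 / 245163 = 0.0147

0.0147


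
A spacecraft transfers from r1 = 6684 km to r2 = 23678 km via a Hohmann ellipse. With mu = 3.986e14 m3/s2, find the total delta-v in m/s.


V1 = sqrt(mu/r1) = 7722.37 m/s
dV1 = V1*(sqrt(2*r2/(r1+r2)) - 1) = 1921.98 m/s
V2 = sqrt(mu/r2) = 4102.95 m/s
dV2 = V2*(1 - sqrt(2*r1/(r1+r2))) = 1380.47 m/s
Total dV = 3302 m/s

3302 m/s


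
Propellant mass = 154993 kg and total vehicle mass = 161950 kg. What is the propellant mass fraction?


PMF = 154993 / 161950 = 0.957

0.957


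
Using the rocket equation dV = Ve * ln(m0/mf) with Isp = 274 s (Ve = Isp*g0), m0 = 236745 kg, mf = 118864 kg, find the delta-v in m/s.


Ve = 274 * 9.81 = 2687.94 m/s
dV = 2687.94 * ln(236745/118864) = 1852 m/s

1852 m/s


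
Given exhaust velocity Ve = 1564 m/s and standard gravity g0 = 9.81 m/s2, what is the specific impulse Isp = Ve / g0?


Isp = Ve / g0 = 1564 / 9.81 = 159.4 s

159.4 s


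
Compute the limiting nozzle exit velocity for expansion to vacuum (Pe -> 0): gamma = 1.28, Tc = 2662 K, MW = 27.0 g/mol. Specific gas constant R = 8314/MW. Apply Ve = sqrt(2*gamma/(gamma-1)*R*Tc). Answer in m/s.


R = 8314 / 27.0 = 307.93 J/(kg.K)
Ve = sqrt(2 * 1.28 / (1.28 - 1) * 307.93 * 2662) = 2738 m/s

2738 m/s


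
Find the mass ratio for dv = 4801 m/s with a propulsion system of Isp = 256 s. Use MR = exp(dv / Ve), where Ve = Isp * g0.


Ve = 256 * 9.81 = 2511.36 m/s
MR = exp(4801 / 2511.36) = 6.765

6.765


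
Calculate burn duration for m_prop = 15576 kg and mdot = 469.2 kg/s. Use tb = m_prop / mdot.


tb = 15576 / 469.2 = 33.2 s

33.2 s


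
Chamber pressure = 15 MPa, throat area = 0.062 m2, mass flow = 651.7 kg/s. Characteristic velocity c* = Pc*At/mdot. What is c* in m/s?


c* = 15e6 * 0.062 / 651.7 = 1427 m/s

1427 m/s


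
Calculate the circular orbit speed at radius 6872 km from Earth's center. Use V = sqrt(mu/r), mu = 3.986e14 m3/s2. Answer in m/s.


V = sqrt(3.986e14 / 6872000) = 7616 m/s

7616 m/s


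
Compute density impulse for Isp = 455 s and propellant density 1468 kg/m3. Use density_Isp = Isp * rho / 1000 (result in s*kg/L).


rho*Isp = 455 * 1468 / 1000 = 668 s*kg/L

668 s*kg/L


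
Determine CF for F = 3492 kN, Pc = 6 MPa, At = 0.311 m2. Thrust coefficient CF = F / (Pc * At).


CF = 3492000 / (6e6 * 0.311) = 1.87

1.87


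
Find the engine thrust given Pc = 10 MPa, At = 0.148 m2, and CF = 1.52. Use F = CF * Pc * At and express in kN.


F = 1.52 * 10e6 * 0.148 = 2.2496e+06 N = 2249.6 kN

2249.6 kN


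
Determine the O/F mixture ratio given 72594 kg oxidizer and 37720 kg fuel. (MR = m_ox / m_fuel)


MR = 72594 / 37720 = 1.92

1.92


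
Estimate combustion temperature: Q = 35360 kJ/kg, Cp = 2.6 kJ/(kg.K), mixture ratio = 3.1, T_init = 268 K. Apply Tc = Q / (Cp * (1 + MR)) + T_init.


Tc = 35360 / (2.6 * (1 + 3.1)) + 268 = 3585 K

3585 K


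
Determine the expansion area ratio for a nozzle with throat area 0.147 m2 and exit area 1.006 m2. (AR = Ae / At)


AR = 1.006 / 0.147 = 6.8

6.8


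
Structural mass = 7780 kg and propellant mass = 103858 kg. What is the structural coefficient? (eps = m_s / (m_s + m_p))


eps = 7780 / (7780 + 103858) = 0.0697

0.0697


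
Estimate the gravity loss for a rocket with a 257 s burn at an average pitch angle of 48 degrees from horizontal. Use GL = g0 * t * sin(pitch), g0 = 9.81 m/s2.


GL = 9.81 * 257 * sin(48 deg) = 1874 m/s

1874 m/s


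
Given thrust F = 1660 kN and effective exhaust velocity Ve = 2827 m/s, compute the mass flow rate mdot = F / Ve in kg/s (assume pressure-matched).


mdot = F / Ve = 1660000 / 2827 = 587.2 kg/s

587.2 kg/s


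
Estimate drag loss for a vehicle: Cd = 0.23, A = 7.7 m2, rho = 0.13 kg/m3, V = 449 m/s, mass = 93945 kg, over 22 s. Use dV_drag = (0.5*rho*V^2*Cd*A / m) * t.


D = 0.5 * 0.13 * 449^2 * 0.23 * 7.7 = 23207.3 N
a = 23207.3 / 93945 = 0.247 m/s2
dV = 0.247 * 22 = 5.4 m/s

5.4 m/s


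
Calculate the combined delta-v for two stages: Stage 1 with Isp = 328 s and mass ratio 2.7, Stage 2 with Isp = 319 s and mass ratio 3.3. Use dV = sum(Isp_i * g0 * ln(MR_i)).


dV1 = 328 * 9.81 * ln(2.7) = 3196.0 m/s
dV2 = 319 * 9.81 * ln(3.3) = 3736.2 m/s
Total dV = 3196.0 + 3736.2 = 6932.2 m/s ~ 6932 m/s

6932 m/s


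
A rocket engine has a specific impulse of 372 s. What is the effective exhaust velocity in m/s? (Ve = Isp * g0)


Ve = Isp * g0 = 372 * 9.81 = 3649.3 m/s

3649.3 m/s


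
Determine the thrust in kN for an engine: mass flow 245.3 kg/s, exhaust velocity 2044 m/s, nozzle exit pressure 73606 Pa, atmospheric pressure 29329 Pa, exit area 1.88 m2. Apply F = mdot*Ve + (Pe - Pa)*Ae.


F = 245.3 * 2044 + (73606 - 29329) * 1.88 = 584634.0 N = 584.6 kN

584.6 kN
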